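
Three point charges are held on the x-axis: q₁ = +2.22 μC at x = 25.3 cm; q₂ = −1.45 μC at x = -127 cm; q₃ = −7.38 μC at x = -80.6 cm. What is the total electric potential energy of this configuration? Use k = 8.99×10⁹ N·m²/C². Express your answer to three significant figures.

0.0492 J

The work to assemble the configuration equals its total potential energy, U = Σ kqᵢqⱼ/rᵢⱼ over all pairs.
Pair separations: r₁₂ = 1.52 m, r₁₃ = 1.06 m, r₂₃ = 0.464 m.
U = (-0.0190) + (-0.139) + (0.207) = 0.0492 J.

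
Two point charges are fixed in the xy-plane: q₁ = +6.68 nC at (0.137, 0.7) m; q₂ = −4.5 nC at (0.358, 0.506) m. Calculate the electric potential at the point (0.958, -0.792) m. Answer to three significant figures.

6.97 V

Electric potential is a scalar, so the contributions from each charge add algebraically: V = Σ kqᵢ/rᵢ.
Distances from the field point to each charge: r₁ = 1.70 m, r₂ = 1.43 m.
V = k[(6.68×10⁻⁹)/(1.70) + (-4.50×10⁻⁹)/(1.43)] = 6.97 V.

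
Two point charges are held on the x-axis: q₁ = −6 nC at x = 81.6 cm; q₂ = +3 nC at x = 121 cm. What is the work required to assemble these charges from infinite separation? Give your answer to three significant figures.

-4.11×10⁻⁷ J

The assembly work is the sum of pairwise potential energies, U = Σ_{i<j} kqᵢqⱼ/rᵢⱼ.
Pair separations: r₁₂ = 0.394 m.
U = (-4.11×10⁻⁷) = -4.11×10⁻⁷ J.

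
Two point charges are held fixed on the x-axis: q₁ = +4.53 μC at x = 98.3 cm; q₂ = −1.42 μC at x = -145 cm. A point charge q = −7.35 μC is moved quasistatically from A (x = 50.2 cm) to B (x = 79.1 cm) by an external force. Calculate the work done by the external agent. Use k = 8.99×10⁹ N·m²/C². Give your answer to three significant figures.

For quasistatic motion the external work equals the change in potential energy: W_ext = qΔV = q(V_B − V_A).
At A: distances to the source charges are 0.481 m, 1.95 m; V_A = Σ kqᵢ/rᵢ = 7.81×10⁴ V.
At B: distances to the source charges are 0.192 m, 2.24 m; V_B = Σ kqᵢ/rᵢ = 2.06×10⁵ V.
ΔV = V_B − V_A = 1.28×10⁵ V.
W_ext = qΔV = (-7.35×10⁻⁶ C)(1.28×10⁵ V) = -0.943 J.

-0.943 J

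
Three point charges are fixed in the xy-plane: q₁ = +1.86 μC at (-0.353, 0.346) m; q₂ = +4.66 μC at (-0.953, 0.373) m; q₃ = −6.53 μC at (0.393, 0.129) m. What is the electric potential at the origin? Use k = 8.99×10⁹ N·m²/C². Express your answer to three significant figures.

-6.72×10⁴ V

Electric potential is a scalar, so the contributions from each charge add algebraically: V = Σ kqᵢ/rᵢ.
Distances from the field point to each charge: r₁ = 0.494 m, r₂ = 1.02 m, r₃ = 0.414 m.
V = k[(1.86×10⁻⁶)/(0.494) + (4.66×10⁻⁶)/(1.02) + (-6.53×10⁻⁶)/(0.414)] = -6.72×10⁴ V.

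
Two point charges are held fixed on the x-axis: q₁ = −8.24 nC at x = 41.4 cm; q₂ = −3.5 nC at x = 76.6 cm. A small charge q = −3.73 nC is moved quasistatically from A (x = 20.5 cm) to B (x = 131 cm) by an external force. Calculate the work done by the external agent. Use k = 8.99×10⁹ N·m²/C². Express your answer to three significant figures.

-1.01×10⁻⁶ J

For quasistatic motion the external work equals the change in potential energy: W_ext = qΔV = q(V_B − V_A).
At A: distances to the source charges are 0.209 m, 0.561 m; V_A = Σ kqᵢ/rᵢ = -411 V.
At B: distances to the source charges are 0.896 m, 0.544 m; V_B = Σ kqᵢ/rᵢ = -141 V.
ΔV = V_B − V_A = 270 V.
W_ext = qΔV = (-3.73×10⁻⁹ C)(270 V) = -1.01×10⁻⁶ J.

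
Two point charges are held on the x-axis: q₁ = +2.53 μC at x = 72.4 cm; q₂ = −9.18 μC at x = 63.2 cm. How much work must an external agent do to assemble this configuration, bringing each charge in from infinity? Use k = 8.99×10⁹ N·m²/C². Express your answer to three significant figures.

-2.27 J

The work to assemble the configuration equals its total potential energy, U = Σ kqᵢqⱼ/rᵢⱼ over all pairs.
Pair separations: r₁₂ = 0.0920 m.
U = (-2.27) = -2.27 J.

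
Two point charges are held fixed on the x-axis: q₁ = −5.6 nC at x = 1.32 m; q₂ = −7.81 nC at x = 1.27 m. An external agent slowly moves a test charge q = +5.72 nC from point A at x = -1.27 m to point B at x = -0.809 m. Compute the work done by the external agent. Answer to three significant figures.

-5.91×10⁻⁸ J

For quasistatic motion the external work equals the change in potential energy: W_ext = qΔV = q(V_B − V_A).
At A: distances to the source charges are 2.59 m, 2.54 m; V_A = Σ kqᵢ/rᵢ = -47.1 V.
At B: distances to the source charges are 2.13 m, 2.08 m; V_B = Σ kqᵢ/rᵢ = -57.4 V.
ΔV = V_B − V_A = -10.3 V.
W_ext = qΔV = (5.72×10⁻⁹ C)(-10.3 V) = -5.91×10⁻⁸ J.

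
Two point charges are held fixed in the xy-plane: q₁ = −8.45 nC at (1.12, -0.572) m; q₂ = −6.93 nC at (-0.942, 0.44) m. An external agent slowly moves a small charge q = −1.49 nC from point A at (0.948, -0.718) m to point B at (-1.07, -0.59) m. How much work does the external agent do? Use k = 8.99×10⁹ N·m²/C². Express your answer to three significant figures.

For quasistatic motion the external work equals the change in potential energy: W_ext = qΔV = q(V_B − V_A).
At A: distances to the source charges are 0.226 m, 2.22 m; V_A = Σ kqᵢ/rᵢ = -365 V.
At B: distances to the source charges are 2.19 m, 1.04 m; V_B = Σ kqᵢ/rᵢ = -94.7 V.
ΔV = V_B − V_A = 270 V.
W_ext = qΔV = (-1.49×10⁻⁹ C)(270 V) = -4.02×10⁻⁷ J.

-4.02×10⁻⁷ J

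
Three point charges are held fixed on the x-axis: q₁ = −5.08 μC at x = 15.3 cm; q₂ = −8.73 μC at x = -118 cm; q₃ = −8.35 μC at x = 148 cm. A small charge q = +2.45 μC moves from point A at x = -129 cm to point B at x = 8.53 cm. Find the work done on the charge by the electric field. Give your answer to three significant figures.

0.0446 J

The work done by the electric force is W_field = −ΔU = −q(V_B − V_A) = q(V_A − V_B).
At A: distances to the source charges are 1.44 m, 0.110 m, 2.77 m; V_A = Σ kqᵢ/rᵢ = -7.72×10⁵ V.
At B: distances to the source charges are 0.0677 m, 1.27 m, 1.39 m; V_B = Σ kqᵢ/rᵢ = -7.90×10⁵ V.
ΔV = V_B − V_A = -1.82×10⁴ V.
W_field = −qΔV = −(2.45×10⁻⁶ C)(-1.82×10⁴ V) = 0.0446 J.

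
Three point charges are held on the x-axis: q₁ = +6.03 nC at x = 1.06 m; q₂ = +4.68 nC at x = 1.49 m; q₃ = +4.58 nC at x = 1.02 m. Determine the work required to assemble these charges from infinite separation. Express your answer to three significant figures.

The assembly work is the sum of pairwise potential energies, U = Σ_{i<j} kqᵢqⱼ/rᵢⱼ.
Pair separations: r₁₂ = 0.430 m, r₁₃ = 0.0400 m, r₂₃ = 0.470 m.
U = (5.90×10⁻⁷) + (6.21×10⁻⁶) + (4.10×10⁻⁷) = 7.21×10⁻⁶ J.

7.21×10⁻⁶ J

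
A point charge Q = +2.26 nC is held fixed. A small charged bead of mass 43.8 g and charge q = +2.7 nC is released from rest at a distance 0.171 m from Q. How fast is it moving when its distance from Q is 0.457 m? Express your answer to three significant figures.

Only the electrostatic force acts, so mechanical energy is conserved: ½mv² = U₁ − U₂ = kQq(1/r₁ − 1/r₂).
U₁ − U₂ = (8.99×10⁹ N·m²/C²)(2.26×10⁻⁹ C)(2.70×10⁻⁹ C)(1/0.171 − 1/0.457) = 2.01×10⁻⁷ J.
v = √(2·2.01×10⁻⁷/0.0438) = 3.03×10⁻³ m/s.

3.03×10⁻³ m/s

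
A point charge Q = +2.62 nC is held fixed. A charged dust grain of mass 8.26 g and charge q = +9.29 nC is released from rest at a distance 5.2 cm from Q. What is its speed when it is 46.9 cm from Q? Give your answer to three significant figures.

Only the electrostatic force acts, so mechanical energy is conserved: ½mv² = U₁ − U₂ = kQq(1/r₁ − 1/r₂).
U₁ − U₂ = (8.99×10⁹ N·m²/C²)(2.62×10⁻⁹ C)(9.29×10⁻⁹ C)(1/0.0520 − 1/0.469) = 3.74×10⁻⁶ J.
v = √(2·3.74×10⁻⁶/8.26×10⁻³) = 0.0301 m/s.

0.0301 m/s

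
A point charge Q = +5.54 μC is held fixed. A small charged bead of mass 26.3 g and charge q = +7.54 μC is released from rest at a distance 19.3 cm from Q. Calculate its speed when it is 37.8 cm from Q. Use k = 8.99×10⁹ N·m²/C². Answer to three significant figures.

Only the electrostatic force acts, so mechanical energy is conserved: ½mv² = U₁ − U₂ = kQq(1/r₁ − 1/r₂).
U₁ − U₂ = (8.99×10⁹ N·m²/C²)(5.54×10⁻⁶ C)(7.54×10⁻⁶ C)(1/0.193 − 1/0.378) = 0.952 J.
v = √(2·0.952/0.0263) = 8.51 m/s.

8.51 m/s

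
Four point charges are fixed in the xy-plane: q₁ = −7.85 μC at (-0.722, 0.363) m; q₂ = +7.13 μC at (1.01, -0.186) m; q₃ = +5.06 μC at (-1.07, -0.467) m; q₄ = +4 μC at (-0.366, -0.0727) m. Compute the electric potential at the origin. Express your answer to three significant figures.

1.10×10⁵ V

The total potential is the scalar sum of each charge's contribution, V = Σ kqᵢ/rᵢ.
Distances from the field point to each charge: r₁ = 0.808 m, r₂ = 1.03 m, r₃ = 1.17 m, r₄ = 0.373 m.
V = k[(-7.85×10⁻⁶)/(0.808) + (7.13×10⁻⁶)/(1.03) + (5.06×10⁻⁶)/(1.17) + (4.00×10⁻⁶)/(0.373)] = 1.10×10⁵ V.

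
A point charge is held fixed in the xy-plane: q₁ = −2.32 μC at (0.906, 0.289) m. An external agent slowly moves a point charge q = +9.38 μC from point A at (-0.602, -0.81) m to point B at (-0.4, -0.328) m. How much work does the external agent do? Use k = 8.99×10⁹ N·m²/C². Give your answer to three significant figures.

-0.0306 J

For quasistatic motion the external work equals the change in potential energy: W_ext = qΔV = q(V_B − V_A).
At A: distance to the source charge is 1.87 m; V_A = kq₁/r = -1.12×10⁴ V.
At B: distance to the source charge is 1.44 m; V_B = kq₁/r = -1.44×10⁴ V.
ΔV = V_B − V_A = -3260 V.
W_ext = qΔV = (9.38×10⁻⁶ C)(-3260 V) = -0.0306 J.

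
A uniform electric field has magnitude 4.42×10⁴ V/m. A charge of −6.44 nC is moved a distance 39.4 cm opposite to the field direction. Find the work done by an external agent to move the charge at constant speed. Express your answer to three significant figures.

The potential change for a displacement 39.4 cm opposite to the field direction is ΔV = +Ed = 1.74×10⁴ V.
W_ext = qΔV = -1.12×10⁻⁴ J.

-1.12×10⁻⁴ J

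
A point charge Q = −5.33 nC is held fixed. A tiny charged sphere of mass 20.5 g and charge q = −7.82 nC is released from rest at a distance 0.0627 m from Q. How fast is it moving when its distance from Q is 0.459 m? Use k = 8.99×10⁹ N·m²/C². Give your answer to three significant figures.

0.0224 m/s

Only the electrostatic force acts, so mechanical energy is conserved: ½mv² = U₁ − U₂ = kQq(1/r₁ − 1/r₂).
U₁ − U₂ = (8.99×10⁹ N·m²/C²)(-5.33×10⁻⁹ C)(-7.82×10⁻⁹ C)(1/0.0627 − 1/0.459) = 5.16×10⁻⁶ J.
v = √(2·5.16×10⁻⁶/0.0205) = 0.0224 m/s.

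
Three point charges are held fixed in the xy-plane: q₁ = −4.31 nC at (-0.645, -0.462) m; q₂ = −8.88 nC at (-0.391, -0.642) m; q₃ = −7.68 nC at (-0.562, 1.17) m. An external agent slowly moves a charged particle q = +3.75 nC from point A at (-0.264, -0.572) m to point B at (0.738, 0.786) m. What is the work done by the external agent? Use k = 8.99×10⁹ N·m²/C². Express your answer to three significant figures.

2.14×10⁻⁶ J

For quasistatic motion the external work equals the change in potential energy: W_ext = qΔV = q(V_B − V_A).
At A: distances to the source charges are 0.397 m, 0.145 m, 1.77 m; V_A = Σ kqᵢ/rᵢ = -687 V.
At B: distances to the source charges are 1.86 m, 1.82 m, 1.36 m; V_B = Σ kqᵢ/rᵢ = -116 V.
ΔV = V_B − V_A = 572 V.
W_ext = qΔV = (3.75×10⁻⁹ C)(572 V) = 2.14×10⁻⁶ J.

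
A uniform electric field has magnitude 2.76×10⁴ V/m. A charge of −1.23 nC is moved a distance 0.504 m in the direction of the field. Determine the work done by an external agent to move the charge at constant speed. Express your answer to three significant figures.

The potential change for a displacement 0.504 m in the direction of the field is ΔV = −Ed = -1.39×10⁴ V.
W_ext = qΔV = 1.71×10⁻⁵ J.

1.71×10⁻⁵ J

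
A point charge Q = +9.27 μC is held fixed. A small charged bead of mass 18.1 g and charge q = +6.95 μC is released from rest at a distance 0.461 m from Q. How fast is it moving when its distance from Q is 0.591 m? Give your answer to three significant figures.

5.53 m/s

Only the electrostatic force acts, so mechanical energy is conserved: ½mv² = U₁ − U₂ = kQq(1/r₁ − 1/r₂).
U₁ − U₂ = (8.99×10⁹ N·m²/C²)(9.27×10⁻⁶ C)(6.95×10⁻⁶ C)(1/0.461 − 1/0.591) = 0.276 J.
v = √(2·0.276/0.0181) = 5.53 m/s.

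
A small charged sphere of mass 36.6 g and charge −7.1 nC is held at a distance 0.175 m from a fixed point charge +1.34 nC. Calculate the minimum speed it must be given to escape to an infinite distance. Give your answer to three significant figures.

To just escape, total mechanical energy must reach zero at infinity: ½mv²_min + U = 0, so ½mv²_min = −U = |kQq|/r.
|U| = |kQq|/r = (8.99×10⁹ N·m²/C²)(1.34×10⁻⁹)(7.10×10⁻⁹)/(0.175) = 4.89×10⁻⁷ J.
v_min = √(2|U|/m) = √(2·4.89×10⁻⁷/0.0366) = 5.17×10⁻³ m/s.

5.17×10⁻³ m/s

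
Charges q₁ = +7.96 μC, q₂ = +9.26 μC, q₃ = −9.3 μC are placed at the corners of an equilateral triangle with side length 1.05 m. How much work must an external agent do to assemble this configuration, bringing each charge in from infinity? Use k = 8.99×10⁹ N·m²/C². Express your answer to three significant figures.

The work to assemble the configuration equals its total potential energy, U = Σ kqᵢqⱼ/rᵢⱼ over all pairs.
All three pair separations equal the side length, 1.05 m.
U = (0.631) + (-0.634) + (-0.737) = -0.740 J.

-0.740 J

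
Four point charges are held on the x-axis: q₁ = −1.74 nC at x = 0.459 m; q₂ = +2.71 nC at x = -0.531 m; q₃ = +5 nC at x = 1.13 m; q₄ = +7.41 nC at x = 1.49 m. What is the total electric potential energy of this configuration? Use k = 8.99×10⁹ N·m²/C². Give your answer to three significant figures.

8.16×10⁻⁷ J

The work to assemble the configuration equals its total potential energy, U = Σ kqᵢqⱼ/rᵢⱼ over all pairs.
Pair separations: r₁₂ = 0.990 m, r₁₃ = 0.671 m, r₁₄ = 1.03 m, r₂₃ = 1.66 m, r₂₄ = 2.02 m, r₃₄ = 0.360 m.
Summing all 6 pair terms gives U = 8.16×10⁻⁷ J.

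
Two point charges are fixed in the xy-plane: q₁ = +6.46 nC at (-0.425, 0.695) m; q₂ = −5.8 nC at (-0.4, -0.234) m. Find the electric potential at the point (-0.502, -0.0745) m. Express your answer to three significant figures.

-200 V

The total potential is the scalar sum of each charge's contribution, V = Σ kqᵢ/rᵢ.
Distances from the field point to each charge: r₁ = 0.773 m, r₂ = 0.189 m.
V = k[(6.46×10⁻⁹)/(0.773) + (-5.80×10⁻⁹)/(0.189)] = -200 V.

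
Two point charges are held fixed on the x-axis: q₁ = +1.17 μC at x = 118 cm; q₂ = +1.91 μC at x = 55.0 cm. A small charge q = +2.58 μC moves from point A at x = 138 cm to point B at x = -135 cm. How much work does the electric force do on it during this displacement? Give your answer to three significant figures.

0.155 J

The work done by the electric force is W_field = −ΔU = −q(V_B − V_A) = q(V_A − V_B).
At A: distances to the source charges are 0.200 m, 0.830 m; V_A = Σ kqᵢ/rᵢ = 7.33×10⁴ V.
At B: distances to the source charges are 2.53 m, 1.90 m; V_B = Σ kqᵢ/rᵢ = 1.32×10⁴ V.
ΔV = V_B − V_A = -6.01×10⁴ V.
W_field = −qΔV = −(2.58×10⁻⁶ C)(-6.01×10⁴ V) = 0.155 J.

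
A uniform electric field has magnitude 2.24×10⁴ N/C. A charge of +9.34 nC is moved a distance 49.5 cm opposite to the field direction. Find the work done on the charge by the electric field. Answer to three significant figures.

The potential change for a displacement 49.5 cm opposite to the field direction is ΔV = +Ed = 1.11×10⁴ V.
W_field = −qΔV = -1.04×10⁻⁴ J.

-1.04×10⁻⁴ J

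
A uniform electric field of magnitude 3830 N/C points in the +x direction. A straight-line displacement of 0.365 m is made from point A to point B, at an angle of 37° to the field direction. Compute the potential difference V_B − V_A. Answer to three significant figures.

Only the component of displacement along E changes the potential: ΔV = −E·d·cosθ.
ΔV = −(3830 V/m)(0.365 m)cos37° = -1120 V.

-1120 V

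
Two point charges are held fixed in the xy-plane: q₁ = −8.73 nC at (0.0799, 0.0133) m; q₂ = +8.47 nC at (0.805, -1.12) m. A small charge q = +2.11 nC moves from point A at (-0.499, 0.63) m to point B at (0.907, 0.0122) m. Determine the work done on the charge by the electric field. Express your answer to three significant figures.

-6.33×10⁻⁸ J

The work done by the electric force is W_field = −ΔU = −q(V_B − V_A) = q(V_A − V_B).
At A: distances to the source charges are 0.846 m, 2.18 m; V_A = Σ kqᵢ/rᵢ = -57.9 V.
At B: distances to the source charges are 0.827 m, 1.14 m; V_B = Σ kqᵢ/rᵢ = -27.9 V.
ΔV = V_B − V_A = 30.0 V.
W_field = −qΔV = −(2.11×10⁻⁹ C)(30.0 V) = -6.33×10⁻⁸ J.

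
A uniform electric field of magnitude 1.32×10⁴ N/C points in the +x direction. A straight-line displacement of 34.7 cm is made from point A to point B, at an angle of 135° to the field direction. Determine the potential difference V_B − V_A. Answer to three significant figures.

3240 V

Only the component of displacement along E changes the potential: ΔV = −E·d·cosθ.
ΔV = −(1.32×10⁴ V/m)(0.347 m)cos135° = 3240 V.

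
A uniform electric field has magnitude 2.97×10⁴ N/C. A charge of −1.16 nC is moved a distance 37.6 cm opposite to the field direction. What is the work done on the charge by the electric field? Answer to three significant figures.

The potential change for a displacement 37.6 cm opposite to the field direction is ΔV = +Ed = 1.12×10⁴ V.
W_field = −qΔV = 1.30×10⁻⁵ J.

1.30×10⁻⁵ J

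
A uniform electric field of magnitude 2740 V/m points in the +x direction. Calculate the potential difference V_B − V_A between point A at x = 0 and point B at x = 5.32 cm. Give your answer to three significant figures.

-146 V

In a uniform field, potential decreases in the direction of E: V_B − V_A = −E·Δx.
V_B − V_A = −(2740 V/m)(0.0532 m) = -146 V.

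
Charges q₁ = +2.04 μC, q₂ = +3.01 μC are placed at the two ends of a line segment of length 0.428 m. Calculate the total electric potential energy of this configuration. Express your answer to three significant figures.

0.129 J

The work to assemble the configuration equals its total potential energy, U = Σ kqᵢqⱼ/rᵢⱼ over all pairs.
The separation is r = 0.428 m.
U = (0.129) = 0.129 J.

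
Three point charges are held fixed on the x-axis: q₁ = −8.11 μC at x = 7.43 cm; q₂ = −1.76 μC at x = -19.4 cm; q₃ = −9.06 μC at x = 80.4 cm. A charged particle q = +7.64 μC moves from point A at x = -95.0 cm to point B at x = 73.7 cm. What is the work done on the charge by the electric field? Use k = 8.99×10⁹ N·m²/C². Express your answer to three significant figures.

9.20 J

The work done by the electric force is W_field = −ΔU = −q(V_B − V_A) = q(V_A − V_B).
At A: distances to the source charges are 1.02 m, 0.756 m, 1.75 m; V_A = Σ kqᵢ/rᵢ = -1.39×10⁵ V.
At B: distances to the source charges are 0.663 m, 0.931 m, 0.0670 m; V_B = Σ kqᵢ/rᵢ = -1.34×10⁶ V.
ΔV = V_B − V_A = -1.20×10⁶ V.
W_field = −qΔV = −(7.64×10⁻⁶ C)(-1.20×10⁶ V) = 9.20 J.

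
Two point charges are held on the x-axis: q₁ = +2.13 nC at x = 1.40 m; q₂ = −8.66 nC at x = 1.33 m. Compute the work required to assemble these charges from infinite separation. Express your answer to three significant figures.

-2.37×10⁻⁶ J

The assembly work is the sum of pairwise potential energies, U = Σ_{i<j} kqᵢqⱼ/rᵢⱼ.
Pair separations: r₁₂ = 0.0700 m.
U = (-2.37×10⁻⁶) = -2.37×10⁻⁶ J.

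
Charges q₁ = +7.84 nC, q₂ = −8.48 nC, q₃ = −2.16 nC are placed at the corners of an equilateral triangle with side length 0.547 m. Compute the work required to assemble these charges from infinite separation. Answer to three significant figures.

-1.07×10⁻⁶ J

The assembly work is the sum of pairwise potential energies, U = Σ_{i<j} kqᵢqⱼ/rᵢⱼ.
All three pair separations equal the side length, 0.547 m.
U = (-1.09×10⁻⁶) + (-2.78×10⁻⁷) + (3.01×10⁻⁷) = -1.07×10⁻⁶ J.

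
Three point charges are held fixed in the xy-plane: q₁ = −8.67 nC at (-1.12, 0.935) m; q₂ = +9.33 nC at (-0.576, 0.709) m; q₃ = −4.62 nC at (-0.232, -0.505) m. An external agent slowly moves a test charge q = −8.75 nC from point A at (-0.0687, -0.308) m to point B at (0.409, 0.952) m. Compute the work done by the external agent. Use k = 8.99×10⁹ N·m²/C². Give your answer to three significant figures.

For quasistatic motion the external work equals the change in potential energy: W_ext = qΔV = q(V_B − V_A).
At A: distances to the source charges are 1.63 m, 1.14 m, 0.256 m; V_A = Σ kqᵢ/rᵢ = -136 V.
At B: distances to the source charges are 1.53 m, 1.01 m, 1.59 m; V_B = Σ kqᵢ/rᵢ = 5.61 V.
ΔV = V_B − V_A = 142 V.
W_ext = qΔV = (-8.75×10⁻⁹ C)(142 V) = -1.24×10⁻⁶ J.

-1.24×10⁻⁶ J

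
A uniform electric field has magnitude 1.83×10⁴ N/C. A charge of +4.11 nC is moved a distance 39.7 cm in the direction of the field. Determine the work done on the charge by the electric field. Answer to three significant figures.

The potential change for a displacement 39.7 cm in the direction of the field is ΔV = −Ed = -7270 V.
W_field = −qΔV = 2.99×10⁻⁵ J.

2.99×10⁻⁵ J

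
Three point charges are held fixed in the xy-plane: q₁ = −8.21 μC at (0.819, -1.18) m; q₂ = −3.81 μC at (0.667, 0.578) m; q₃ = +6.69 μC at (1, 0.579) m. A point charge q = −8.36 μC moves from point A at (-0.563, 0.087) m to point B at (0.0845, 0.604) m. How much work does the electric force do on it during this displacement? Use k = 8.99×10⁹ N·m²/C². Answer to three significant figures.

The work done by the electric force is W_field = −ΔU = −q(V_B − V_A) = q(V_A − V_B).
At A: distances to the source charges are 1.87 m, 1.32 m, 1.64 m; V_A = Σ kqᵢ/rᵢ = -2.85×10⁴ V.
At B: distances to the source charges are 1.93 m, 0.583 m, 0.916 m; V_B = Σ kqᵢ/rᵢ = -3.13×10⁴ V.
ΔV = V_B − V_A = -2800 V.
W_field = −qΔV = −(-8.36×10⁻⁶ C)(-2800 V) = -0.0234 J.

-0.0234 J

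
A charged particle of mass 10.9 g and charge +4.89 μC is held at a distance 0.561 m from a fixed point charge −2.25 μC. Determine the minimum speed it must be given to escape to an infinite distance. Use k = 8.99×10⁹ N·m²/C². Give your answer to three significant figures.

To just escape, total mechanical energy must reach zero at infinity: ½mv²_min + U = 0, so ½mv²_min = −U = |kQq|/r.
|U| = |kQq|/r = (8.99×10⁹ N·m²/C²)(2.25×10⁻⁶)(4.89×10⁻⁶)/(0.561) = 0.176 J.
v_min = √(2|U|/m) = √(2·0.176/0.0109) = 5.69 m/s.

5.69 m/s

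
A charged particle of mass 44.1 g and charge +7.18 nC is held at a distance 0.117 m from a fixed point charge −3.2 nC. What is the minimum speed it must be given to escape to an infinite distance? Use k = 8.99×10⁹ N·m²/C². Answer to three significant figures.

8.95×10⁻³ m/s

To just escape, total mechanical energy must reach zero at infinity: ½mv²_min + U = 0, so ½mv²_min = −U = |kQq|/r.
|U| = |kQq|/r = (8.99×10⁹ N·m²/C²)(3.20×10⁻⁹)(7.18×10⁻⁹)/(0.117) = 1.77×10⁻⁶ J.
v_min = √(2|U|/m) = √(2·1.77×10⁻⁶/0.0441) = 8.95×10⁻³ m/s.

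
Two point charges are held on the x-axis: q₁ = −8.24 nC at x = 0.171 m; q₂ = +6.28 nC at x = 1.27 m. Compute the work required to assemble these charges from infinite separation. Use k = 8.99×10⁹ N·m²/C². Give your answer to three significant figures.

The assembly work is the sum of pairwise potential energies, U = Σ_{i<j} kqᵢqⱼ/rᵢⱼ.
Pair separations: r₁₂ = 1.10 m.
U = (-4.23×10⁻⁷) = -4.23×10⁻⁷ J.

-4.23×10⁻⁷ J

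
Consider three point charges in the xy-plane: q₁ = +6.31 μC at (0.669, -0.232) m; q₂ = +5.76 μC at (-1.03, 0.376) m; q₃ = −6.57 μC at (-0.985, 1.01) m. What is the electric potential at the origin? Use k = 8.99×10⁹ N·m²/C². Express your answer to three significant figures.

The total potential is the scalar sum of each charge's contribution, V = Σ kqᵢ/rᵢ.
Distances from the field point to each charge: r₁ = 0.708 m, r₂ = 1.10 m, r₃ = 1.41 m.
V = k[(6.31×10⁻⁶)/(0.708) + (5.76×10⁻⁶)/(1.10) + (-6.57×10⁻⁶)/(1.41)] = 8.55×10⁴ V.

8.55×10⁴ V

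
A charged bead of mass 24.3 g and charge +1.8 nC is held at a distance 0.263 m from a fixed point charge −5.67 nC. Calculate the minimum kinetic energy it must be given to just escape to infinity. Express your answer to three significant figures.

3.49×10⁻⁷ J

To just escape, total mechanical energy must reach zero at infinity: ½mv²_min + U = 0, so ½mv²_min = −U = |kQq|/r.
|U| = |kQq|/r = (8.99×10⁹ N·m²/C²)(5.67×10⁻⁹)(1.80×10⁻⁹)/(0.263) = 3.49×10⁻⁷ J.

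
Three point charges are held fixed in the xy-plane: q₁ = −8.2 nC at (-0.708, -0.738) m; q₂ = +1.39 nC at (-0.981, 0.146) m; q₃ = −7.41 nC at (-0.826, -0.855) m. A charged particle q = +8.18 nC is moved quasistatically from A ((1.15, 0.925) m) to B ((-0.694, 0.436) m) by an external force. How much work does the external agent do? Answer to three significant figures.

-2.81×10⁻⁷ J

For quasistatic motion the external work equals the change in potential energy: W_ext = qΔV = q(V_B − V_A).
At A: distances to the source charges are 2.49 m, 2.27 m, 2.66 m; V_A = Σ kqᵢ/rᵢ = -49.1 V.
At B: distances to the source charges are 1.17 m, 0.408 m, 1.30 m; V_B = Σ kqᵢ/rᵢ = -83.5 V.
ΔV = V_B − V_A = -34.4 V.
W_ext = qΔV = (8.18×10⁻⁹ C)(-34.4 V) = -2.81×10⁻⁷ J.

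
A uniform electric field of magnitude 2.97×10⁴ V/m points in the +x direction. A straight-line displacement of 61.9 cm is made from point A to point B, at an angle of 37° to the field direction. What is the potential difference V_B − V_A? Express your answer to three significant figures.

-1.47×10⁴ V

Only the component of displacement along E changes the potential: ΔV = −E·d·cosθ.
ΔV = −(2.97×10⁴ V/m)(0.619 m)cos37° = -1.47×10⁴ V.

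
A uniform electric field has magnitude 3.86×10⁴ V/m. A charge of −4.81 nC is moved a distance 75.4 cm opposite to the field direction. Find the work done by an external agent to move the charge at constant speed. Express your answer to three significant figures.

-1.40×10⁻⁴ J

The potential change for a displacement 75.4 cm opposite to the field direction is ΔV = +Ed = 2.91×10⁴ V.
W_ext = qΔV = -1.40×10⁻⁴ J.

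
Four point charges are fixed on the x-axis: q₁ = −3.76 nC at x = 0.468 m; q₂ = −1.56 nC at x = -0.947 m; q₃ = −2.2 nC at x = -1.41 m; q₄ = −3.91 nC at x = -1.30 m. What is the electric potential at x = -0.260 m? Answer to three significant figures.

-118 V

The total potential is the scalar sum of each charge's contribution, V = Σ kqᵢ/rᵢ.
Distances from the field point to each charge: r₁ = 0.728 m, r₂ = 0.687 m, r₃ = 1.15 m, r₄ = 1.04 m.
V = k[(-3.76×10⁻⁹)/(0.728) + (-1.56×10⁻⁹)/(0.687) + (-2.20×10⁻⁹)/(1.15) + (-3.91×10⁻⁹)/(1.04)] = -118 V.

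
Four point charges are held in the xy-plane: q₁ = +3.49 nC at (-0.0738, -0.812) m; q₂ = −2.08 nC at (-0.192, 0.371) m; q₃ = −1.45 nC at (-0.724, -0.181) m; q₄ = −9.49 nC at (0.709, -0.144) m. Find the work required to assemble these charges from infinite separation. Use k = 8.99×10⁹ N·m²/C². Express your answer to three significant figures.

The work to assemble the configuration equals its total potential energy, U = Σ kqᵢqⱼ/rᵢⱼ over all pairs.
Pair separations: r₁₂ = 1.19 m, r₁₃ = 0.906 m, r₁₄ = 1.03 m, r₂₃ = 0.767 m, r₂₄ = 1.04 m, r₃₄ = 1.43 m.
Summing all 6 pair terms gives U = -1.02×10⁻⁷ J.

-1.02×10⁻⁷ J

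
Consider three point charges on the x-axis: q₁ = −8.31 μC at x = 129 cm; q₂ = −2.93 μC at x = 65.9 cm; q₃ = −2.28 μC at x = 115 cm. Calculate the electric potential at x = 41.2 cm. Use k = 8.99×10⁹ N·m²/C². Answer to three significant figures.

The total potential is the scalar sum of each charge's contribution, V = Σ kqᵢ/rᵢ.
Distances from the field point to each charge: r₁ = 0.878 m, r₂ = 0.247 m, r₃ = 0.738 m.
V = k[(-8.31×10⁻⁶)/(0.878) + (-2.93×10⁻⁶)/(0.247) + (-2.28×10⁻⁶)/(0.738)] = -2.20×10⁵ V.

-2.20×10⁵ V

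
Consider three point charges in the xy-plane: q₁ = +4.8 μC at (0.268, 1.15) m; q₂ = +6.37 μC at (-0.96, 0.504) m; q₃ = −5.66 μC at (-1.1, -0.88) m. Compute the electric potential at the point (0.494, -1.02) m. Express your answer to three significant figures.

Electric potential is a scalar, so the contributions from each charge add algebraically: V = Σ kqᵢ/rᵢ.
Distances from the field point to each charge: r₁ = 2.18 m, r₂ = 2.11 m, r₃ = 1.60 m.
V = k[(4.80×10⁻⁶)/(2.18) + (6.37×10⁻⁶)/(2.11) + (-5.66×10⁻⁶)/(1.60)] = 1.52×10⁴ V.

1.52×10⁴ V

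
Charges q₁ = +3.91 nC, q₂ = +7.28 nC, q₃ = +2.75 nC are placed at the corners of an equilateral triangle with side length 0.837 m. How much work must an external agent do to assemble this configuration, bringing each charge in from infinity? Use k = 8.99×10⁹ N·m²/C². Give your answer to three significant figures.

The assembly work is the sum of pairwise potential energies, U = Σ_{i<j} kqᵢqⱼ/rᵢⱼ.
All three pair separations equal the side length, 0.837 m.
U = (3.06×10⁻⁷) + (1.15×10⁻⁷) + (2.15×10⁻⁷) = 6.36×10⁻⁷ J.

6.36×10⁻⁷ J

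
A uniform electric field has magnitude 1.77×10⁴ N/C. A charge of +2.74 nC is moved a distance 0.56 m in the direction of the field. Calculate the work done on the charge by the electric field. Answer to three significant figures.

The potential change for a displacement 0.56 m in the direction of the field is ΔV = −Ed = -9910 V.
W_field = −qΔV = 2.72×10⁻⁵ J.

2.72×10⁻⁵ J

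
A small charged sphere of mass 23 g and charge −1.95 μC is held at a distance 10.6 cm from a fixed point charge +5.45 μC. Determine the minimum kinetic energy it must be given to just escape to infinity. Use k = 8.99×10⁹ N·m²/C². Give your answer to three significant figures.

0.901 J

To just escape, total mechanical energy must reach zero at infinity: ½mv²_min + U = 0, so ½mv²_min = −U = |kQq|/r.
|U| = |kQq|/r = (8.99×10⁹ N·m²/C²)(5.45×10⁻⁶)(1.95×10⁻⁶)/(0.106) = 0.901 J.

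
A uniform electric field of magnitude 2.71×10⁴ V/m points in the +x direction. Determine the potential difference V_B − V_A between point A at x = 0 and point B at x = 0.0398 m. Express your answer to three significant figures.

In a uniform field, potential decreases in the direction of E: V_B − V_A = −E·Δx.
V_B − V_A = −(2.71×10⁴ V/m)(0.0398 m) = -1080 V.

-1080 V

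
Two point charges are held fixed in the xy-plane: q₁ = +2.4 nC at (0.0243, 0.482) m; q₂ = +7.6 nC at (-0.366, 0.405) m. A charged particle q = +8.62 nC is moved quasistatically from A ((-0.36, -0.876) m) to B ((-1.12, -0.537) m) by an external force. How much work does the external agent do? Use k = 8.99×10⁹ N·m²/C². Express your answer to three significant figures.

For quasistatic motion the external work equals the change in potential energy: W_ext = qΔV = q(V_B − V_A).
At A: distances to the source charges are 1.41 m, 1.28 m; V_A = Σ kqᵢ/rᵢ = 68.6 V.
At B: distances to the source charges are 1.53 m, 1.21 m; V_B = Σ kqᵢ/rᵢ = 70.7 V.
ΔV = V_B − V_A = 2.08 V.
W_ext = qΔV = (8.62×10⁻⁹ C)(2.08 V) = 1.80×10⁻⁸ J.

1.80×10⁻⁸ J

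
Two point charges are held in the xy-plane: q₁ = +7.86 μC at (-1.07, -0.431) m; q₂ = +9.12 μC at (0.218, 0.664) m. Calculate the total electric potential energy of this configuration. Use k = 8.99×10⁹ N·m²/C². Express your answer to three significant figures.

The assembly work is the sum of pairwise potential energies, U = Σ_{i<j} kqᵢqⱼ/rᵢⱼ.
Pair separations: r₁₂ = 1.69 m.
U = (0.381) = 0.381 J.

0.381 J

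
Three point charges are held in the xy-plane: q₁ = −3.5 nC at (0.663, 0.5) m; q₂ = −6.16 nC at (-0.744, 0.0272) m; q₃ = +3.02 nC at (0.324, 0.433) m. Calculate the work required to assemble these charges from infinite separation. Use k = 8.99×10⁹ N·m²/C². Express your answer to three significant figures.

The work to assemble the configuration equals its total potential energy, U = Σ kqᵢqⱼ/rᵢⱼ over all pairs.
Pair separations: r₁₂ = 1.48 m, r₁₃ = 0.346 m, r₂₃ = 1.14 m.
U = (1.31×10⁻⁷) + (-2.75×10⁻⁷) + (-1.46×10⁻⁷) = -2.91×10⁻⁷ J.

-2.91×10⁻⁷ J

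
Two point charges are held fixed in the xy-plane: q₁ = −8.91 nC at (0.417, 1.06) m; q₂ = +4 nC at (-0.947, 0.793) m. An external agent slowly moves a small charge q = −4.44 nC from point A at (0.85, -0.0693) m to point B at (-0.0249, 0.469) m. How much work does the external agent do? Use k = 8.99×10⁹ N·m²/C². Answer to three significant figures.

1.05×10⁻⁷ J

For quasistatic motion the external work equals the change in potential energy: W_ext = qΔV = q(V_B − V_A).
At A: distances to the source charges are 1.21 m, 1.99 m; V_A = Σ kqᵢ/rᵢ = -48.2 V.
At B: distances to the source charges are 0.738 m, 0.977 m; V_B = Σ kqᵢ/rᵢ = -71.8 V.
ΔV = V_B − V_A = -23.6 V.
W_ext = qΔV = (-4.44×10⁻⁹ C)(-23.6 V) = 1.05×10⁻⁷ J.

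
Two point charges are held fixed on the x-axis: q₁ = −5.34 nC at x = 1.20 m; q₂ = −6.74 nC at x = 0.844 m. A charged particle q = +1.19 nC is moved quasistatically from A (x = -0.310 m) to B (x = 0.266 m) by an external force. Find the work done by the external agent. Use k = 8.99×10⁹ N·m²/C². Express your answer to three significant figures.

For quasistatic motion the external work equals the change in potential energy: W_ext = qΔV = q(V_B − V_A).
At A: distances to the source charges are 1.51 m, 1.15 m; V_A = Σ kqᵢ/rᵢ = -84.3 V.
At B: distances to the source charges are 0.934 m, 0.578 m; V_B = Σ kqᵢ/rᵢ = -156 V.
ΔV = V_B − V_A = -71.9 V.
W_ext = qΔV = (1.19×10⁻⁹ C)(-71.9 V) = -8.56×10⁻⁸ J.

-8.56×10⁻⁸ J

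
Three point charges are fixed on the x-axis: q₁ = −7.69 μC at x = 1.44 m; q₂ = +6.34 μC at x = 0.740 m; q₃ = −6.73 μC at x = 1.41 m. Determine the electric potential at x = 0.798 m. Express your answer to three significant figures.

Electric potential is a scalar, so the contributions from each charge add algebraically: V = Σ kqᵢ/rᵢ.
Distances from the field point to each charge: r₁ = 0.642 m, r₂ = 0.0580 m, r₃ = 0.612 m.
V = k[(-7.69×10⁻⁶)/(0.642) + (6.34×10⁻⁶)/(0.0580) + (-6.73×10⁻⁶)/(0.612)] = 7.76×10⁵ V.

7.76×10⁵ V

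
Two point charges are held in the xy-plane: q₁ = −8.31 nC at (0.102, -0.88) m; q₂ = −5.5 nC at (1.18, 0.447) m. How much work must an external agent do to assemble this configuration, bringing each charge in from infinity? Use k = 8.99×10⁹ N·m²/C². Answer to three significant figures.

2.40×10⁻⁷ J

The assembly work is the sum of pairwise potential energies, U = Σ_{i<j} kqᵢqⱼ/rᵢⱼ.
Pair separations: r₁₂ = 1.71 m.
U = (2.40×10⁻⁷) = 2.40×10⁻⁷ J.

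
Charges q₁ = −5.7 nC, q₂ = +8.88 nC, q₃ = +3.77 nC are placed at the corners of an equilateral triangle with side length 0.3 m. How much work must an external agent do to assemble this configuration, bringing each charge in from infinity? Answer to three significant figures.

The work to assemble the configuration equals its total potential energy, U = Σ kqᵢqⱼ/rᵢⱼ over all pairs.
All three pair separations equal the side length, 0.300 m.
U = (-1.52×10⁻⁶) + (-6.44×10⁻⁷) + (1.00×10⁻⁶) = -1.16×10⁻⁶ J.

-1.16×10⁻⁶ J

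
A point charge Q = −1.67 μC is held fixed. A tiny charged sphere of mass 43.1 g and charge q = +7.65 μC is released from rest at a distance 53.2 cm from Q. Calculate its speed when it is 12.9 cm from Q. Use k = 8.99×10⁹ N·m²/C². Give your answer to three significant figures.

Only the electrostatic force acts, so mechanical energy is conserved: ½mv² = U₁ − U₂ = kQq(1/r₁ − 1/r₂).
U₁ − U₂ = (8.99×10⁹ N·m²/C²)(-1.67×10⁻⁶ C)(7.65×10⁻⁶ C)(1/0.532 − 1/0.129) = 0.674 J.
v = √(2·0.674/0.0431) = 5.59 m/s.

5.59 m/s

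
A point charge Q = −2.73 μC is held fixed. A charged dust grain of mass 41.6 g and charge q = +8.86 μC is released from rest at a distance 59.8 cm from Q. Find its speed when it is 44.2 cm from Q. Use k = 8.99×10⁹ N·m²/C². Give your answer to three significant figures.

Only the electrostatic force acts, so mechanical energy is conserved: ½mv² = U₁ − U₂ = kQq(1/r₁ − 1/r₂).
U₁ − U₂ = (8.99×10⁹ N·m²/C²)(-2.73×10⁻⁶ C)(8.86×10⁻⁶ C)(1/0.598 − 1/0.442) = 0.128 J.
v = √(2·0.128/0.0416) = 2.48 m/s.

2.48 m/s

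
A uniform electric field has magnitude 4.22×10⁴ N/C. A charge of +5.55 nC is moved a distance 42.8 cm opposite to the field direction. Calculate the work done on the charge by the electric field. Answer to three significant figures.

The potential change for a displacement 42.8 cm opposite to the field direction is ΔV = +Ed = 1.81×10⁴ V.
W_field = −qΔV = -1.00×10⁻⁴ J.

-1.00×10⁻⁴ J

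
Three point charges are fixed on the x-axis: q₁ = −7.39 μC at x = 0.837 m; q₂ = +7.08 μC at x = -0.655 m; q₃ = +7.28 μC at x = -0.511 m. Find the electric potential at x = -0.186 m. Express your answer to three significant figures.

2.72×10⁵ V

The total potential is the scalar sum of each charge's contribution, V = Σ kqᵢ/rᵢ.
Distances from the field point to each charge: r₁ = 1.02 m, r₂ = 0.469 m, r₃ = 0.325 m.
V = k[(-7.39×10⁻⁶)/(1.02) + (7.08×10⁻⁶)/(0.469) + (7.28×10⁻⁶)/(0.325)] = 2.72×10⁵ V.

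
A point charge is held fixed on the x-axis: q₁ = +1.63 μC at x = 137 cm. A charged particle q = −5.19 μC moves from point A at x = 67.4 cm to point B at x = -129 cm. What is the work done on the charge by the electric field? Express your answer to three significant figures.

-0.0807 J

The work done by the electric force is W_field = −ΔU = −q(V_B − V_A) = q(V_A − V_B).
At A: distance to the source charge is 0.696 m; V_A = kq₁/r = 2.11×10⁴ V.
At B: distance to the source charge is 2.66 m; V_B = kq₁/r = 5510 V.
ΔV = V_B − V_A = -1.55×10⁴ V.
W_field = −qΔV = −(-5.19×10⁻⁶ C)(-1.55×10⁴ V) = -0.0807 J.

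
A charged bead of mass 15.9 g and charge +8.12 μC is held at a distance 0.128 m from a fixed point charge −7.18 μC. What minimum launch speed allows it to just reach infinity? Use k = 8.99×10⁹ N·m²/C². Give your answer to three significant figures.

To just escape, total mechanical energy must reach zero at infinity: ½mv²_min + U = 0, so ½mv²_min = −U = |kQq|/r.
|U| = |kQq|/r = (8.99×10⁹ N·m²/C²)(7.18×10⁻⁶)(8.12×10⁻⁶)/(0.128) = 4.09 J.
v_min = √(2|U|/m) = √(2·4.09/0.0159) = 22.7 m/s.

22.7 m/s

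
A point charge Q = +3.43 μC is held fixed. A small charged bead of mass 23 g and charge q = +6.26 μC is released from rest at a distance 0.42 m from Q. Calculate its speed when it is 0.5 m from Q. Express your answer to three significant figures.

Only the electrostatic force acts, so mechanical energy is conserved: ½mv² = U₁ − U₂ = kQq(1/r₁ − 1/r₂).
U₁ − U₂ = (8.99×10⁹ N·m²/C²)(3.43×10⁻⁶ C)(6.26×10⁻⁶ C)(1/0.420 − 1/0.500) = 0.0735 J.
v = √(2·0.0735/0.0230) = 2.53 m/s.

2.53 m/s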